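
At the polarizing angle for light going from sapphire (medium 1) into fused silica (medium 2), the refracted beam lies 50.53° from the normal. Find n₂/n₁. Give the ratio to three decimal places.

n₂/n₁ ≈ 0.823

At Brewster incidence θ_B = 90° − θ_t = 90° − 50.53° = 39.47°.
Then n₂/n₁ = tan θ_B = tan 39.47° = 0.823.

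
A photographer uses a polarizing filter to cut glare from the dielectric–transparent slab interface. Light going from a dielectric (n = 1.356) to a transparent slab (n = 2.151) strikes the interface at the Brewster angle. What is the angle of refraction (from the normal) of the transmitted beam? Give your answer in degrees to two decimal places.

θ_t ≈ 32.23°

tan θ_B = n₂/n₁ = 2.151/1.356 = 1.5863, so θ_B = 57.77°.
Since θ_B + θ_t = 90° at Brewster incidence, θ_t = 90° − 57.77° = 32.23°.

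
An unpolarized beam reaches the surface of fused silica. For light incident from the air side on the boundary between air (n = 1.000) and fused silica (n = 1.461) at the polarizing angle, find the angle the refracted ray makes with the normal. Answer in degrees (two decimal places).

θ_t ≈ 34.39°

tan θ_B = n₂/n₁ = 1.461/1.000 = 1.4610, so θ_B = 55.61°.
Since θ_B + θ_t = 90° at Brewster incidence, θ_t = 90° − 55.61° = 34.39°.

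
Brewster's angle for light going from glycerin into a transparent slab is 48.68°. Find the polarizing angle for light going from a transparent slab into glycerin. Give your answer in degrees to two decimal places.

θ_B' ≈ 41.32°

The two Brewster angles are complementary: θ_B' = 90° − θ_B = 90° − 48.68° = 41.32°.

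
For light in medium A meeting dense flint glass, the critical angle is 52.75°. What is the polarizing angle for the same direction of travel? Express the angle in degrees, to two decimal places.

θ_B ≈ 38.52°

At the critical angle sin θ_c = n₂/n₁, giving n₂/n₁ = sin 52.75° = 0.7960.
Then tan θ_B = n₂/n₁ = 0.7960, so θ_B = arctan 0.7960 = 38.52°.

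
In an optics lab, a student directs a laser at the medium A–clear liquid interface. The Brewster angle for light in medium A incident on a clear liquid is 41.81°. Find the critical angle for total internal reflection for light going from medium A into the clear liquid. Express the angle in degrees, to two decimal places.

θ_c ≈ 63.43°

From Brewster, n₂/n₁ = tan θ_B = tan 41.81° = 0.8944.
Then sin θ_c = n₂/n₁ = 0.8944, so θ_c = arcsin 0.8944 = 63.43°.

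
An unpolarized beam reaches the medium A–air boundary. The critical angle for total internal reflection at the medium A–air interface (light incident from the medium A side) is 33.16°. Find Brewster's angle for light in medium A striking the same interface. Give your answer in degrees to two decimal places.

θ_B ≈ 28.68°

At the critical angle sin θ_c = n₂/n₁, giving n₂/n₁ = sin 33.16° = 0.5470.
Then tan θ_B = n₂/n₁ = 0.5470, so θ_B = arctan 0.5470 = 28.68°.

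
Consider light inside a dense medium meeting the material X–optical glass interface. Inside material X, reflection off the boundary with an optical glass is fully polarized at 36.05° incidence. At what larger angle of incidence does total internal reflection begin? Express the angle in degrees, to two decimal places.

From Brewster, n₂/n₁ = tan θ_B = tan 36.05° = 0.7279.
Then sin θ_c = n₂/n₁ = 0.7279, so θ_c = arcsin 0.7279 = 46.71°.

θ_c ≈ 46.71°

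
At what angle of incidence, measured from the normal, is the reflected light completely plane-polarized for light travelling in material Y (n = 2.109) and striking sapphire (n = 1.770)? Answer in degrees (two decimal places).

Brewster's condition: tan θ_B = n₂/n₁ = 1.770/2.109 = 0.8393. Taking the arctangent, θ_B = 40.01°.

θ_B ≈ 40.01°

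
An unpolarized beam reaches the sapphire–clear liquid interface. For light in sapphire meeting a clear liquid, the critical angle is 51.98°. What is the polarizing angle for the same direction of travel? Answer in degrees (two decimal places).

θ_B ≈ 38.23°

At the critical angle sin θ_c = n₂/n₁, giving n₂/n₁ = sin 51.98° = 0.7878.
Then tan θ_B = n₂/n₁ = 0.7878, so θ_B = arctan 0.7878 = 38.23°.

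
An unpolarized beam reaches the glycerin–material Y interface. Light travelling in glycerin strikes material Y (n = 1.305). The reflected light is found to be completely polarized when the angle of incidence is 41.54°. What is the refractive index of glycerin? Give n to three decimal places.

n ≈ 1.473

Full polarization of the reflected beam means tan θ_B = n₂/n₁, where n₁ is the incident medium (glycerin).
n₁ = n₂ / tan θ_B = 1.305 / tan 41.54° = 1.473.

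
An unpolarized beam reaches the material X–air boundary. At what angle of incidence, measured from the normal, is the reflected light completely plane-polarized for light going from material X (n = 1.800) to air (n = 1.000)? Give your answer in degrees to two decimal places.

θ_B ≈ 29.05°

tan θ_B = n₂/n₁ = 1.000/1.800 = 0.5556. Taking the arctangent, θ_B = 29.05°.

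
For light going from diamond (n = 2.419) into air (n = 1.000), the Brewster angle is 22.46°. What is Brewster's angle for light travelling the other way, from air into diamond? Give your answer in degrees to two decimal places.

The two Brewster angles are complementary: θ_B' = 90° − θ_B = 90° − 22.46° = 67.54°.

θ_B' ≈ 67.54°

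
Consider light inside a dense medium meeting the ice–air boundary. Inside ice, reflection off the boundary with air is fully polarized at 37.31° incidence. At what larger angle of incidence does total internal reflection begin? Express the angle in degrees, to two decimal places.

From Brewster, n₂/n₁ = tan θ_B = tan 37.31° = 0.7621.
Then sin θ_c = n₂/n₁ = 0.7621, so θ_c = arcsin 0.7621 = 49.65°.

θ_c ≈ 49.65°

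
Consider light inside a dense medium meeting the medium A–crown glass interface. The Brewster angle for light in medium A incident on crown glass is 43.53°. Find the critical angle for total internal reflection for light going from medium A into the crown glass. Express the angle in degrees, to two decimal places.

θ_c ≈ 71.80°

n₂/n₁ = tan 43.53° = 0.9500; the critical angle satisfies sin θ_c = n₂/n₁.
θ_c = arcsin(0.9500) = 71.80°.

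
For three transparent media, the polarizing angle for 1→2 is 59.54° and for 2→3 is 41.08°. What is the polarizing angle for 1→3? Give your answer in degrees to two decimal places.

Each Brewster angle gives a ratio: n₂/n₁ = tan 59.54° = 1.7004, n₃/n₂ = tan 41.08° = 0.8717.
So n₃/n₁ = (n₂/n₁)(n₃/n₂) = 1.7004 × 0.8717 = 1.4823.
θ_B(1→3) = arctan(1.4823) = 56.00°.

θ_B ≈ 56.00°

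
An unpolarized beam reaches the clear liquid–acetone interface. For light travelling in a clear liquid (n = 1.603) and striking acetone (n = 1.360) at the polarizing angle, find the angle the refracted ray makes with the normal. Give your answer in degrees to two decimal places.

θ_B = arctan(n₂/n₁) = arctan(1.360/1.603) = 40.31°.
At Brewster's angle the reflected and refracted rays are perpendicular, so θ_t = 90° − θ_B = 90° − 40.31° = 49.69°.

θ_t ≈ 49.69°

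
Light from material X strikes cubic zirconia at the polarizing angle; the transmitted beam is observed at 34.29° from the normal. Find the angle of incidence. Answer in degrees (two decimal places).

Brewster's condition makes the reflected and refracted beams perpendicular: θ_B + θ_t = 90°.
θ_B = 90° − 34.29° = 55.71°.

θ_B ≈ 55.71°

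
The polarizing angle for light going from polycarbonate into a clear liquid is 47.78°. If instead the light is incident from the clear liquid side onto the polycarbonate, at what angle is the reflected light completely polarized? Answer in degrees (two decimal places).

tan θ_B' = n₁/n₂ = 1/tan θ_B, so θ_B' = 90° − θ_B.
θ_B' = 90° − 47.78° = 42.22°.

θ_B' ≈ 42.22°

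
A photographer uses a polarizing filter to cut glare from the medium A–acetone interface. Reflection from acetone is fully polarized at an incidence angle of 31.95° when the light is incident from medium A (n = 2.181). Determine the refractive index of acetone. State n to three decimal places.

n ≈ 1.360

At Brewster's angle, tan θ_B = n₂/n₁ with n₁ on the incident side (medium A) and n₂ on the transmitted side (acetone).
n₂ = n₁ tan θ_B = 2.181 × tan 31.95° = 1.360.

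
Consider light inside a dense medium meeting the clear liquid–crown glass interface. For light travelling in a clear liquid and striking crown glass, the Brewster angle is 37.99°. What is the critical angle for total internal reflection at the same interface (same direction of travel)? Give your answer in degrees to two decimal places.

θ_c ≈ 51.35°

From Brewster, n₂/n₁ = tan θ_B = tan 37.99° = 0.7810.
Then sin θ_c = n₂/n₁ = 0.7810, so θ_c = arcsin 0.7810 = 51.35°.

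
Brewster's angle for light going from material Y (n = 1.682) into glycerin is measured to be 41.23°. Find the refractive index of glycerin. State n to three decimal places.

n ≈ 1.474

Brewster's law: tan θ_B = n₂/n₁ (light incident in material Y, refracted into glycerin).
n₂ = n₁ tan θ_B = 1.682 × tan 41.23° = 1.474.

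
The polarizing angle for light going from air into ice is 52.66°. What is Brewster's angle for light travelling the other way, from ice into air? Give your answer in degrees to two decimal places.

The two Brewster angles are complementary: θ_B' = 90° − θ_B = 90° − 52.66° = 37.34°.

θ_B' ≈ 37.34°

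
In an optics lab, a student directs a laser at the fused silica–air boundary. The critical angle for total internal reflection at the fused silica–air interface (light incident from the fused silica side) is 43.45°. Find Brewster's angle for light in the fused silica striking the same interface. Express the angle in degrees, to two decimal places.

sin θ_c = n₂/n₁, so n₂/n₁ = sin 43.45° = 0.6877.
Brewster: tan θ_B = n₂/n₁ = 0.6877.
θ_B = arctan(0.6877) = 34.52°.

θ_B ≈ 34.52°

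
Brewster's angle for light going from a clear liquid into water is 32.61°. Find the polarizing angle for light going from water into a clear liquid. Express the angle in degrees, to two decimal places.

θ_B' ≈ 57.39°

Reversing the direction swaps n₁ and n₂, so tan θ_B' = 1/tan θ_B and θ_B' = 90° − θ_B.
Hence θ_B' = 90° − 32.61° = 57.39°.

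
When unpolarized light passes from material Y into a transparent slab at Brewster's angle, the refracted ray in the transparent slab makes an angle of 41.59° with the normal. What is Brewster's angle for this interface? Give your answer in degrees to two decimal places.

θ_B ≈ 48.41°

Brewster's condition makes the reflected and refracted beams perpendicular: θ_B + θ_t = 90°.
So θ_B = 90° − θ_t = 90° − 41.59° = 48.41°.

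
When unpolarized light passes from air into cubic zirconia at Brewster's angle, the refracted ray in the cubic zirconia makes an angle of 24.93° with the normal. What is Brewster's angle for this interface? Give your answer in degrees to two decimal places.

Brewster's condition makes the reflected and refracted beams perpendicular: θ_B + θ_t = 90°.
So θ_B = 90° − θ_t = 90° − 24.93° = 65.07°.

θ_B ≈ 65.07°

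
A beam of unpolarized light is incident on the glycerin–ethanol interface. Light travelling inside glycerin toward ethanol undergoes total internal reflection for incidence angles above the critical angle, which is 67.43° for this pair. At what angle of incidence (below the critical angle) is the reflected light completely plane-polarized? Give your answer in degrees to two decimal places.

sin θ_c = n₂/n₁, so n₂/n₁ = sin 67.43° = 0.9234.
Brewster: tan θ_B = n₂/n₁ = 0.9234.
θ_B = arctan(0.9234) = 42.72°.

θ_B ≈ 42.72°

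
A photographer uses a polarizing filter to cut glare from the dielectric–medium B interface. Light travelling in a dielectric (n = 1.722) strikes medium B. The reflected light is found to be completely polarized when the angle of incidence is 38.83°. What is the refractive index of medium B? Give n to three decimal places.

n ≈ 1.386

At Brewster's angle, tan θ_B = n₂/n₁ with n₁ on the incident side (a dielectric) and n₂ on the transmitted side (medium B).
n₂ = n₁ tan θ_B = 1.722 × tan 38.83° = 1.386.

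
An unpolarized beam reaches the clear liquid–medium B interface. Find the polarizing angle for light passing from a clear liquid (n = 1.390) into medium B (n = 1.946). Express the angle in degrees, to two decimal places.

The reflected p-component vanishes when tan θ_B = n₂/n₁.
tan θ_B = n₂/n₁ = 1.946/1.390 = 1.4000.
So θ_B = arctan 1.4000 = 54.46°.

θ_B ≈ 54.46°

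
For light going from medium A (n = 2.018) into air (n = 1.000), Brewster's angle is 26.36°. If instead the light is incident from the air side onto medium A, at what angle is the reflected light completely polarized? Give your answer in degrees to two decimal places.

Reversing the direction swaps n₁ and n₂, so tan θ_B' = 1/tan θ_B and θ_B' = 90° − θ_B.
Hence θ_B' = 90° − 26.36° = 63.64°.

θ_B' ≈ 63.64°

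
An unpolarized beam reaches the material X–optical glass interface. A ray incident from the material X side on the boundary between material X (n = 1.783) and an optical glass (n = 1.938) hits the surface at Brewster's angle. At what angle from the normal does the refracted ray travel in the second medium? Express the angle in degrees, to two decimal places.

θ_t ≈ 42.61°

tan θ_B = n₂/n₁ = 1.938/1.783 = 1.0869, so θ_B = 47.39°.
The refracted ray is perpendicular to the reflected ray, so θ_t = 90° − θ_B = 42.61°.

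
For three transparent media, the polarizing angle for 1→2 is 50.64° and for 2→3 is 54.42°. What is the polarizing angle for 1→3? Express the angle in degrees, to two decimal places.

θ_B ≈ 59.60°

Each Brewster angle gives a ratio: n₂/n₁ = tan 50.64° = 1.2192, n₃/n₂ = tan 54.42° = 1.3978.
Multiplying, n₃/n₁ = 1.2192 × 1.3978 = 1.7042, and θ_B(1→3) = arctan 1.7042 = 59.60°.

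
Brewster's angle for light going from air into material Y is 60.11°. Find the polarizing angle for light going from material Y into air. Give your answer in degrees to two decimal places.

θ_B' ≈ 29.89°

Reversing the direction swaps n₁ and n₂, so tan θ_B' = 1/tan θ_B and θ_B' = 90° − θ_B.
Hence θ_B' = 90° − 60.11° = 29.89°.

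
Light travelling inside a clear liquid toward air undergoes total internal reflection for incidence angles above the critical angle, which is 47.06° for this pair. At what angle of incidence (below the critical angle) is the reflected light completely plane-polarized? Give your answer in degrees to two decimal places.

θ_B ≈ 36.21°

At the critical angle sin θ_c = n₂/n₁, giving n₂/n₁ = sin 47.06° = 0.7321.
Then tan θ_B = n₂/n₁ = 0.7321, so θ_B = arctan 0.7321 = 36.21°.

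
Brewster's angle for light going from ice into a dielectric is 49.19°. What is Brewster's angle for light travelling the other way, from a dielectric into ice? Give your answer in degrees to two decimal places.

The two Brewster angles are complementary: θ_B' = 90° − θ_B = 90° − 49.19° = 40.81°.

θ_B' ≈ 40.81°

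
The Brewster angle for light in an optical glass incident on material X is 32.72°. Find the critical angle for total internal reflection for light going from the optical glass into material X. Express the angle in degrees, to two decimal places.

From Brewster, n₂/n₁ = tan θ_B = tan 32.72° = 0.6425.
Then sin θ_c = n₂/n₁ = 0.6425, so θ_c = arcsin 0.6425 = 39.98°.

θ_c ≈ 39.98°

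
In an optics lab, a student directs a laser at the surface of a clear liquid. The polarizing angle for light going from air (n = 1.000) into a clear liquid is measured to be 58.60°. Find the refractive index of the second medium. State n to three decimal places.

n ≈ 1.638

Brewster's law: tan θ_B = n₂/n₁ (light incident in air, refracted into a clear liquid).
n₂ = n₁ tan θ_B = 1.000 × tan 58.60° = 1.638.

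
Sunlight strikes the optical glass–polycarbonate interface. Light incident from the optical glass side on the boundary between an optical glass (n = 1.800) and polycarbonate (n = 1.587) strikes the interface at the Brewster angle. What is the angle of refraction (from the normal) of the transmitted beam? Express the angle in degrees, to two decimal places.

tan θ_B = n₂/n₁ = 1.587/1.800 = 0.8817, so θ_B = 41.40°.
The refracted ray is perpendicular to the reflected ray, so θ_t = 90° − θ_B = 48.60°.

θ_t ≈ 48.60°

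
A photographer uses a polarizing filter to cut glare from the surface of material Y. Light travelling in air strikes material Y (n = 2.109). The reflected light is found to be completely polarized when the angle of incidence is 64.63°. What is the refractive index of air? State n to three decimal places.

Full polarization of the reflected beam means tan θ_B = n₂/n₁, where n₁ is the incident medium (air).
n₁ = n₂ / tan θ_B = 2.109 / tan 64.63° = 1.000.

n ≈ 1.000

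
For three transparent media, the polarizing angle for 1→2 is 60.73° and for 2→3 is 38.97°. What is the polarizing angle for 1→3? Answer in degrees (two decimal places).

θ_B ≈ 55.28°

tan θ_B(1→2) = n₂/n₁ = tan 60.73° = 1.7842.
tan θ_B(2→3) = n₃/n₂ = tan 38.97° = 0.8089.
So n₃/n₁ = (n₂/n₁)(n₃/n₂) = 1.7842 × 0.8089 = 1.4432.
θ_B(1→3) = arctan(1.4432) = 55.28°.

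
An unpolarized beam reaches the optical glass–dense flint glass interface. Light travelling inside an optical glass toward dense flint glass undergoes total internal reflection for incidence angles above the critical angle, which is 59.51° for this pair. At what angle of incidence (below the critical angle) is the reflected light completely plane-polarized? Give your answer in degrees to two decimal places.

sin θ_c = n₂/n₁, so n₂/n₁ = sin 59.51° = 0.8617.
Brewster: tan θ_B = n₂/n₁ = 0.8617.
θ_B = arctan(0.8617) = 40.75°.

θ_B ≈ 40.75°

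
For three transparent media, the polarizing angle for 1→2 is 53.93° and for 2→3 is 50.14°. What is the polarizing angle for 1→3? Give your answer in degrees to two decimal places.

θ_B ≈ 58.69°

tan θ_B(1→2) = n₂/n₁ = tan 53.93° = 1.3729.
tan θ_B(2→3) = n₃/n₂ = tan 50.14° = 1.1977.
n₃/n₁ = 1.6442. Then tan θ_B(1→3) = n₃/n₁, so θ_B(1→3) = arctan(1.6442) = 58.69°.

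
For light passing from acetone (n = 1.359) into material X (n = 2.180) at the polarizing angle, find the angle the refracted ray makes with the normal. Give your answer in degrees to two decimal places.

θ_t ≈ 31.94°

First find Brewster's angle: tan θ_B = 2.180/1.359 = 1.6041, giving θ_B = 58.06°.
Since θ_B + θ_t = 90° at Brewster incidence, θ_t = 90° − 58.06° = 31.94°.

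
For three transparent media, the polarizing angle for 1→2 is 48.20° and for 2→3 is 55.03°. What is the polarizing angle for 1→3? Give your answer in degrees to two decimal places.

tan θ_B(1→2) = n₂/n₁ = tan 48.20° = 1.1184.
tan θ_B(2→3) = n₃/n₂ = tan 55.03° = 1.4297.
n₃/n₁ = 1.5991. Then tan θ_B(1→3) = n₃/n₁, so θ_B(1→3) = arctan(1.5991) = 57.98°.

θ_B ≈ 57.98°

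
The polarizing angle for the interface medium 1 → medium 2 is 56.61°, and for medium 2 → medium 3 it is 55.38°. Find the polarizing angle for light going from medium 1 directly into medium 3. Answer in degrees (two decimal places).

θ_B ≈ 65.53°

n₂/n₁ = tan 56.61° = 1.5172 and n₃/n₂ = tan 55.38° = 1.4485.
n₃/n₁ = 2.1976. Then tan θ_B(1→3) = n₃/n₁, so θ_B(1→3) = arctan(2.1976) = 65.53°.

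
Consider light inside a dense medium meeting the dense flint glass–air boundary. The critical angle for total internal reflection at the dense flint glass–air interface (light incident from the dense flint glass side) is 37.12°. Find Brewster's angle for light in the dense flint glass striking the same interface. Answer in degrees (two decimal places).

θ_B ≈ 31.11°

n₂/n₁ = sin θ_c = sin 37.12° = 0.6035.
tan θ_B equals the same ratio, so θ_B = arctan(0.6035) = 31.11°.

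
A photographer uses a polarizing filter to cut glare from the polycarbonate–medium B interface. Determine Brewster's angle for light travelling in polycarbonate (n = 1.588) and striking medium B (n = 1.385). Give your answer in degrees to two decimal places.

At Brewster's angle the reflected and refracted rays are perpendicular, which with Snell's law gives tan θ_B = n₂/n₁.
tan θ_B = n₂/n₁ = 1.385/1.588 = 0.8722.
So θ_B = arctan 0.8722 = 41.09°.

θ_B ≈ 41.09°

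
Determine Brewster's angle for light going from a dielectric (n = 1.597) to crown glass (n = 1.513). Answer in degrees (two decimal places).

tan θ_B = n₂/n₁ = 1.513/1.597 = 0.9474.
θ_B = arctan(0.9474) = 43.45°.

θ_B ≈ 43.45°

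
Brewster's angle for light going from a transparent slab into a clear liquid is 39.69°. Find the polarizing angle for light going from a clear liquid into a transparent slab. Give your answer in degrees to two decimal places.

The two Brewster angles are complementary: θ_B' = 90° − θ_B = 90° − 39.69° = 50.31°.

θ_B' ≈ 50.31°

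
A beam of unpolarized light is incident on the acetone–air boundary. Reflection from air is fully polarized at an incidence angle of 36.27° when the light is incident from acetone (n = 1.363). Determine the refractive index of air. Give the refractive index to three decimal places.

n ≈ 1.000

Brewster's law: tan θ_B = n₂/n₁ (light incident in acetone, refracted into air).
n₂ = n₁ tan θ_B = 1.363 × tan 36.27° = 1.000.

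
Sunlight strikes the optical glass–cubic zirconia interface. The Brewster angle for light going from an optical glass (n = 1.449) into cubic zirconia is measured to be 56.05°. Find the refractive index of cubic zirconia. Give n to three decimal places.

n ≈ 2.152

Full polarization of the reflected beam means tan θ_B = n₂/n₁, where n₁ is the incident medium (an optical glass).
n₂ = n₁ tan θ_B = 1.449 × tan 56.05° = 2.152.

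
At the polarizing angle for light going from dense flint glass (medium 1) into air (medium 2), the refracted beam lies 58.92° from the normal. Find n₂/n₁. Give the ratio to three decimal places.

n₂/n₁ ≈ 0.603

At Brewster incidence θ_B = 90° − θ_t = 90° − 58.92° = 31.08°.
Then n₂/n₁ = tan θ_B = tan 31.08° = 0.603.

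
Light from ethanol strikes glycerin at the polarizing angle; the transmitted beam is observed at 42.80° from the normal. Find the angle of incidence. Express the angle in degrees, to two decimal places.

Brewster's condition makes the reflected and refracted beams perpendicular: θ_B + θ_t = 90°.
So θ_B = 90° − θ_t = 90° − 42.80° = 47.20°.

θ_B ≈ 47.20°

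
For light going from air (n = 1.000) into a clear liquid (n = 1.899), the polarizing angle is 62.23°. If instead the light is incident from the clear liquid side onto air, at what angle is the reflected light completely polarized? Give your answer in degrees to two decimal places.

θ_B' ≈ 27.77°

The two Brewster angles are complementary: θ_B' = 90° − θ_B = 90° − 62.23° = 27.77°.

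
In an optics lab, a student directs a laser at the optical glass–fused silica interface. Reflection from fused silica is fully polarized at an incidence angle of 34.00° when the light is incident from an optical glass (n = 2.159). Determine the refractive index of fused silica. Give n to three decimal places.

n ≈ 1.456

Full polarization of the reflected beam means tan θ_B = n₂/n₁, where n₁ is the incident medium (an optical glass).
n₂ = n₁ tan θ_B = 2.159 × tan 34.00° = 1.456.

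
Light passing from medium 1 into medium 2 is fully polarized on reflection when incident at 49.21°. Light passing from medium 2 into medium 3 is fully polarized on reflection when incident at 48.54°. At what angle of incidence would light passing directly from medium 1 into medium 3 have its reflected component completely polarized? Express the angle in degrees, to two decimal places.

Each Brewster angle gives a ratio: n₂/n₁ = tan 49.21° = 1.1589, n₃/n₂ = tan 48.54° = 1.1319.
n₃/n₁ = 1.3118. Then tan θ_B(1→3) = n₃/n₁, so θ_B(1→3) = arctan(1.3118) = 52.68°.

θ_B ≈ 52.68°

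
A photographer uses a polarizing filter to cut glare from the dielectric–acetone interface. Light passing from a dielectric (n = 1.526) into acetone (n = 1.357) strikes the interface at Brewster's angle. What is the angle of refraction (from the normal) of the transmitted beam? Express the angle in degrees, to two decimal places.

tan θ_B = n₂/n₁ = 1.357/1.526 = 0.8893, so θ_B = 41.65°.
Since θ_B + θ_t = 90° at Brewster incidence, θ_t = 90° − 41.65° = 48.35°.

θ_t ≈ 48.35°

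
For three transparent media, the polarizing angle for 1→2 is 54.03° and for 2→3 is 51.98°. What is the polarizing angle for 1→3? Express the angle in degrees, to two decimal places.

Each Brewster angle gives a ratio: n₂/n₁ = tan 54.03° = 1.3779, n₃/n₂ = tan 51.98° = 1.2790.
So n₃/n₁ = (n₂/n₁)(n₃/n₂) = 1.3779 × 1.2790 = 1.7624.
θ_B(1→3) = arctan(1.7624) = 60.43°.

θ_B ≈ 60.43°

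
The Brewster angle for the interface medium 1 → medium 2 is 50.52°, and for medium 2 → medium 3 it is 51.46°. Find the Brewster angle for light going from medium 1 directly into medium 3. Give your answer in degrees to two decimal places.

θ_B ≈ 56.73°

tan θ_B(1→2) = n₂/n₁ = tan 50.52° = 1.2140.
tan θ_B(2→3) = n₃/n₂ = tan 51.46° = 1.2554.
Multiplying, n₃/n₁ = 1.2140 × 1.2554 = 1.5240, and θ_B(1→3) = arctan 1.5240 = 56.73°.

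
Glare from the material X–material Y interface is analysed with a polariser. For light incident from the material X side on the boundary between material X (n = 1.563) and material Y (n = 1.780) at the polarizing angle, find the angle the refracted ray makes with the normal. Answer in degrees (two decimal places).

θ_t ≈ 41.29°

tan θ_B = n₂/n₁ = 1.780/1.563 = 1.1388, so θ_B = 48.71°.
Since θ_B + θ_t = 90° at Brewster incidence, θ_t = 90° − 48.71° = 41.29°.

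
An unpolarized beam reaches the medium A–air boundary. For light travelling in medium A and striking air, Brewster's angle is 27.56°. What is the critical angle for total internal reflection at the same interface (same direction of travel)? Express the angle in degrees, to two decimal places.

tan θ_B = n₂/n₁ = tan 27.56° = 0.5219.
Total internal reflection: sin θ_c = n₂/n₁ = 0.5219.
θ_c = arcsin(0.5219) = 31.46°.

θ_c ≈ 31.46°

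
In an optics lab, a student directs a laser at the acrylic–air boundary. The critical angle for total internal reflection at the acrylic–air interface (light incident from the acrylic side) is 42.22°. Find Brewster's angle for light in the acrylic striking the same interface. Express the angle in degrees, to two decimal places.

sin θ_c = n₂/n₁, so n₂/n₁ = sin 42.22° = 0.6720.
Brewster: tan θ_B = n₂/n₁ = 0.6720.
θ_B = arctan(0.6720) = 33.90°.

θ_B ≈ 33.90°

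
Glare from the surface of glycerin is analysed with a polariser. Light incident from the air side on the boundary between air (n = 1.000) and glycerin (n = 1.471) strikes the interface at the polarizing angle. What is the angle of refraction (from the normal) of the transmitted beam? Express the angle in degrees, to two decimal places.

θ_t ≈ 34.21°

θ_B = arctan(n₂/n₁) = arctan(1.471/1.000) = 55.79°.
At Brewster's angle the reflected and refracted rays are perpendicular, so θ_t = 90° − θ_B = 90° − 55.79° = 34.21°.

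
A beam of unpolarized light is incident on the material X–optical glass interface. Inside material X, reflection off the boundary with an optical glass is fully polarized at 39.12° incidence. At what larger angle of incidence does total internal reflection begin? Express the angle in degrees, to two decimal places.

From Brewster, n₂/n₁ = tan θ_B = tan 39.12° = 0.8133.
Then sin θ_c = n₂/n₁ = 0.8133, so θ_c = arcsin 0.8133 = 54.42°.

θ_c ≈ 54.42°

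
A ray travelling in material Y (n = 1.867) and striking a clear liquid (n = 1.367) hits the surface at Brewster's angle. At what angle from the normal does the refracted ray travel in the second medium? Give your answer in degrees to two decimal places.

θ_t ≈ 53.79°

First find Brewster's angle: tan θ_B = 1.367/1.867 = 0.7322, giving θ_B = 36.21°.
The refracted ray is perpendicular to the reflected ray, so θ_t = 90° − θ_B = 53.79°.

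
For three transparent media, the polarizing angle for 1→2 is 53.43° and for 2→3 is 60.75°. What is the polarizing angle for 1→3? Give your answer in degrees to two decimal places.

Each Brewster angle gives a ratio: n₂/n₁ = tan 53.43° = 1.3480, n₃/n₂ = tan 60.75° = 1.7856.
So n₃/n₁ = (n₂/n₁)(n₃/n₂) = 1.3480 × 1.7856 = 2.4070.
θ_B(1→3) = arctan(2.4070) = 67.44°.

θ_B ≈ 67.44°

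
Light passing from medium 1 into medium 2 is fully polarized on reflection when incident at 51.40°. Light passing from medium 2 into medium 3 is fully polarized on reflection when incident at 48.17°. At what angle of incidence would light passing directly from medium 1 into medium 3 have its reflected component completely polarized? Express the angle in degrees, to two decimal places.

Each Brewster angle gives a ratio: n₂/n₁ = tan 51.40° = 1.2527, n₃/n₂ = tan 48.17° = 1.1173.
n₃/n₁ = 1.3996. Then tan θ_B(1→3) = n₃/n₁, so θ_B(1→3) = arctan(1.3996) = 54.45°.

θ_B ≈ 54.45°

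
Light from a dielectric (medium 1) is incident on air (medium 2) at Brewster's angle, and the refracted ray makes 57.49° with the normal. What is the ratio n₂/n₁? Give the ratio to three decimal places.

n₂/n₁ ≈ 0.637

At Brewster incidence θ_B = 90° − θ_t = 90° − 57.49° = 32.51°.
tan θ_B = n₂/n₁, so n₂/n₁ = tan 32.51° = 0.637.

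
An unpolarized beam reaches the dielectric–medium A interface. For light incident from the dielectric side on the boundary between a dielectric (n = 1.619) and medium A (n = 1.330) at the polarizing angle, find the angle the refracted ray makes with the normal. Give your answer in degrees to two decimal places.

θ_B = arctan(n₂/n₁) = arctan(1.330/1.619) = 39.40°.
At Brewster's angle the reflected and refracted rays are perpendicular, so θ_t = 90° − θ_B = 90° − 39.40° = 50.60°.

θ_t ≈ 50.60°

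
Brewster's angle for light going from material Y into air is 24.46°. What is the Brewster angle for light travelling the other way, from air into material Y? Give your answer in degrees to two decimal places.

θ_B' ≈ 65.54°

The two Brewster angles are complementary: θ_B' = 90° − θ_B = 90° − 24.46° = 65.54°.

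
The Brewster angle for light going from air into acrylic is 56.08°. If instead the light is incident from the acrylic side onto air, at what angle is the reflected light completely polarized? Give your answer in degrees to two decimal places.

θ_B' ≈ 33.92°

The two Brewster angles are complementary: θ_B' = 90° − θ_B = 90° − 56.08° = 33.92°.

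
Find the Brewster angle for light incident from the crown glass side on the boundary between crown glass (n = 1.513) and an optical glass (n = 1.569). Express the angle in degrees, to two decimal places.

Here n₂/n₁ = 1.569/1.513 = 1.0370, and Brewster's law gives tan θ_B = n₂/n₁. Taking the arctangent, θ_B = 46.04°.

θ_B ≈ 46.04°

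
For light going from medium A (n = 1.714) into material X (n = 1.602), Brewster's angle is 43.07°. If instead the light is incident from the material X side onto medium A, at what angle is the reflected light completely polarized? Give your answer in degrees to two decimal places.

The two Brewster angles are complementary: θ_B' = 90° − θ_B = 90° − 43.07° = 46.93°.

θ_B' ≈ 46.93°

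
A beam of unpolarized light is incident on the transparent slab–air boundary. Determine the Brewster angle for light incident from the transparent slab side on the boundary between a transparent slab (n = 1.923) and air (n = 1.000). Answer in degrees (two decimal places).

θ_B ≈ 27.48°

At Brewster's angle the reflected and refracted rays are perpendicular, which with Snell's law gives tan θ_B = n₂/n₁.
Here n₂/n₁ = 1.000/1.923 = 0.5200, and Brewster's law gives tan θ_B = n₂/n₁.
θ_B = arctan(0.5200) = 27.48°.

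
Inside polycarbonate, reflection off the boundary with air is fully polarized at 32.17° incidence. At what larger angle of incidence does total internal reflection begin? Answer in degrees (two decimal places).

θ_c ≈ 38.98°

n₂/n₁ = tan 32.17° = 0.6290; the critical angle satisfies sin θ_c = n₂/n₁.
θ_c = arcsin(0.6290) = 38.98°.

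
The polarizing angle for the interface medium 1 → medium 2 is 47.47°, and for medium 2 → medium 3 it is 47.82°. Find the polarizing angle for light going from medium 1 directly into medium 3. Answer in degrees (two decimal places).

tan θ_B(1→2) = n₂/n₁ = tan 47.47° = 1.0902.
tan θ_B(2→3) = n₃/n₂ = tan 47.82° = 1.1036.
So n₃/n₁ = (n₂/n₁)(n₃/n₂) = 1.0902 × 1.1036 = 1.2031.
θ_B(1→3) = arctan(1.2031) = 50.27°.

θ_B ≈ 50.27°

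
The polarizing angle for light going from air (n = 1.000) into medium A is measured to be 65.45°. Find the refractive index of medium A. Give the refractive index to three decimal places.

Full polarization of the reflected beam means tan θ_B = n₂/n₁, where n₁ is the incident medium (air).
n₂ = n₁ tan θ_B = 1.000 × tan 65.45° = 2.189.

n ≈ 2.189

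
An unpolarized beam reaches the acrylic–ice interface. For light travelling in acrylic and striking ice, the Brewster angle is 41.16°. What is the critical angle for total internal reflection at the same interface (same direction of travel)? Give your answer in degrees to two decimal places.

θ_c ≈ 60.95°

n₂/n₁ = tan 41.16° = 0.8742; the critical angle satisfies sin θ_c = n₂/n₁.
θ_c = arcsin(0.8742) = 60.95°.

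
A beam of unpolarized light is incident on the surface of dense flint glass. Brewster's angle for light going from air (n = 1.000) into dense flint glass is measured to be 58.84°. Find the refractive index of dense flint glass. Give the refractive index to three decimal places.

At Brewster's angle, tan θ_B = n₂/n₁ with n₁ on the incident side (air) and n₂ on the transmitted side (dense flint glass).
n₂ = n₁ tan θ_B = 1.000 × tan 58.84° = 1.654.

n ≈ 1.654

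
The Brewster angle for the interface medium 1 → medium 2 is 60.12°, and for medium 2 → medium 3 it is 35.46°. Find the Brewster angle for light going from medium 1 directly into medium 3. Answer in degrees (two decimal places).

θ_B ≈ 51.11°

Each Brewster angle gives a ratio: n₂/n₁ = tan 60.12° = 1.7405, n₃/n₂ = tan 35.46° = 0.7122.
So n₃/n₁ = (n₂/n₁)(n₃/n₂) = 1.7405 × 0.7122 = 1.2396.
θ_B(1→3) = arctan(1.2396) = 51.11°.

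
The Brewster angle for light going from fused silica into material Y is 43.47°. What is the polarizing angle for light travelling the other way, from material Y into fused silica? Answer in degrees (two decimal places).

tan θ_B' = n₁/n₂ = 1/tan θ_B, so θ_B' = 90° − θ_B.
θ_B' = 90° − 43.47° = 46.53°.

θ_B' ≈ 46.53°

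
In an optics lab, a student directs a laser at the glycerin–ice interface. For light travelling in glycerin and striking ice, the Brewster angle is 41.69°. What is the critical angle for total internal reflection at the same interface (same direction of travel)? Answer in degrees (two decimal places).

θ_c ≈ 62.96°

n₂/n₁ = tan 41.69° = 0.8907; the critical angle satisfies sin θ_c = n₂/n₁.
θ_c = arcsin(0.8907) = 62.96°.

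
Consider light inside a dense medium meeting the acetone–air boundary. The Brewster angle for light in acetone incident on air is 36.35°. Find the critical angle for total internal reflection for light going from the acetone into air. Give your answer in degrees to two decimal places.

θ_c ≈ 47.38°

tan θ_B = n₂/n₁ = tan 36.35° = 0.7359.
Total internal reflection: sin θ_c = n₂/n₁ = 0.7359.
θ_c = arcsin(0.7359) = 47.38°.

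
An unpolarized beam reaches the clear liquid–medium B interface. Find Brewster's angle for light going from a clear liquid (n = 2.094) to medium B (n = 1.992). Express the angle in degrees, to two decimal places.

θ_B ≈ 43.57°

Here n₂/n₁ = 1.992/2.094 = 0.9513, and Brewster's law gives tan θ_B = n₂/n₁.
So θ_B = arctan 0.9513 = 43.57°.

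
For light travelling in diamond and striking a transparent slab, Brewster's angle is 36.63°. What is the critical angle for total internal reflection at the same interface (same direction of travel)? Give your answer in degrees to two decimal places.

n₂/n₁ = tan 36.63° = 0.7435; the critical angle satisfies sin θ_c = n₂/n₁.
θ_c = arcsin(0.7435) = 48.03°.

θ_c ≈ 48.03°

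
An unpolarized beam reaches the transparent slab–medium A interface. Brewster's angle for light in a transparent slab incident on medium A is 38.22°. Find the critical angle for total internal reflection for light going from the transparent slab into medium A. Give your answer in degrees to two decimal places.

θ_c ≈ 51.95°

From Brewster, n₂/n₁ = tan θ_B = tan 38.22° = 0.7875.
Then sin θ_c = n₂/n₁ = 0.7875, so θ_c = arcsin 0.7875 = 51.95°.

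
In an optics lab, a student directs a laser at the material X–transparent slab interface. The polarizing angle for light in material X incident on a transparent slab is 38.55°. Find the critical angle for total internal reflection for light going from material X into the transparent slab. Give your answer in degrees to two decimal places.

θ_c ≈ 52.83°

From Brewster, n₂/n₁ = tan θ_B = tan 38.55° = 0.7969.
Then sin θ_c = n₂/n₁ = 0.7969, so θ_c = arcsin 0.7969 = 52.83°.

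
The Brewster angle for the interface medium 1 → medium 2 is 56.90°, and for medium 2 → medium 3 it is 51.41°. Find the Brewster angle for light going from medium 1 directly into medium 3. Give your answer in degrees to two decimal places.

θ_B ≈ 62.52°

n₂/n₁ = tan 56.90° = 1.5340 and n₃/n₂ = tan 51.41° = 1.2531.
n₃/n₁ = 1.9223. Then tan θ_B(1→3) = n₃/n₁, so θ_B(1→3) = arctan(1.9223) = 62.52°.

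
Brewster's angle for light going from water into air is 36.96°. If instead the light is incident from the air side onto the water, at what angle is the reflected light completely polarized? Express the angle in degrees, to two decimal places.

θ_B' ≈ 53.04°

tan θ_B' = n₁/n₂ = 1/tan θ_B, so θ_B' = 90° − θ_B.
θ_B' = 90° − 36.96° = 53.04°.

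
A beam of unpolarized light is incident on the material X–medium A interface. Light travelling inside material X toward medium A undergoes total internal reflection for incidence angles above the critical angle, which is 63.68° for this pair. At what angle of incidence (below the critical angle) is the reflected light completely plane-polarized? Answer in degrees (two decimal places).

θ_B ≈ 41.87°

sin θ_c = n₂/n₁, so n₂/n₁ = sin 63.68° = 0.8963.
Brewster: tan θ_B = n₂/n₁ = 0.8963.
θ_B = arctan(0.8963) = 41.87°.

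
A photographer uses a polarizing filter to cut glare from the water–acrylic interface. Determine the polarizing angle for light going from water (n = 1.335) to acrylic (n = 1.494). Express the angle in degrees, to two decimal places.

tan θ_B = n₂/n₁ = 1.494/1.335 = 1.1191.
θ_B = arctan(1.1191) = 48.22°.

θ_B ≈ 48.22°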